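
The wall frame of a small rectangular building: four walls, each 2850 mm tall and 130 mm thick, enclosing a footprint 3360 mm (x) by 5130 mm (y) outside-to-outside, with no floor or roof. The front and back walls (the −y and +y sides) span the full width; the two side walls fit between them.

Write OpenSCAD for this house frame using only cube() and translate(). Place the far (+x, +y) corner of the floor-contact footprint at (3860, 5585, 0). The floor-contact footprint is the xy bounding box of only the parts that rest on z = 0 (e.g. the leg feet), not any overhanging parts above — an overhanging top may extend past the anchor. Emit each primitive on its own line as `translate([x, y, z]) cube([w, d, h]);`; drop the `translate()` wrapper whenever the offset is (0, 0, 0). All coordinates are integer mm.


translate([500, 455, 0]) cube([3360, 130, 2850]);
translate([500, 5455, 0]) cube([3360, 130, 2850]);
translate([500, 585, 0]) cube([130, 4870, 2850]);
translate([3730, 585, 0]) cube([130, 4870, 2850]);


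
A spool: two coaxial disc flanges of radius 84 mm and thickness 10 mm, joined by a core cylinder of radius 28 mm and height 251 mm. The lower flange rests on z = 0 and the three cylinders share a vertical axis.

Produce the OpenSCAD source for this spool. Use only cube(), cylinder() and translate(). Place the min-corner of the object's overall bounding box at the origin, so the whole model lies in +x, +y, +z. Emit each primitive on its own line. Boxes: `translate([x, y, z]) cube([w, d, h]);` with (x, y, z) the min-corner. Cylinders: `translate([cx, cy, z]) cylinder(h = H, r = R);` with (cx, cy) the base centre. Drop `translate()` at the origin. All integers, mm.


translate([84, 84, 0]) cylinder(h = 10, r = 84);
translate([84, 84, 10]) cylinder(h = 251, r = 28);
translate([84, 84, 261]) cylinder(h = 10, r = 84);


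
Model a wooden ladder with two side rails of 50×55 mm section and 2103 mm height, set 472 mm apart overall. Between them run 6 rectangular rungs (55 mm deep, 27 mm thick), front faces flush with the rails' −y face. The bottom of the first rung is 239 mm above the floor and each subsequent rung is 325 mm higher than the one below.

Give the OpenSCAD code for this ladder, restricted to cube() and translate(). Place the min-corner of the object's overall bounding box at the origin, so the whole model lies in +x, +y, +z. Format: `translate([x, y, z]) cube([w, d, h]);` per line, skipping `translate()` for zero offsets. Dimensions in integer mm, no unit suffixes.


// rung span = 472 - 2*50 = 372
// rung[k] z = 239 + k*325
cube([50, 55, 2103]);
translate([422, 0, 0]) cube([50, 55, 2103]);
translate([50, 0, 239]) cube([372, 55, 27]);
translate([50, 0, 564]) cube([372, 55, 27]);
translate([50, 0, 889]) cube([372, 55, 27]);
translate([50, 0, 1214]) cube([372, 55, 27]);
translate([50, 0, 1539]) cube([372, 55, 27]);
translate([50, 0, 1864]) cube([372, 55, 27]);


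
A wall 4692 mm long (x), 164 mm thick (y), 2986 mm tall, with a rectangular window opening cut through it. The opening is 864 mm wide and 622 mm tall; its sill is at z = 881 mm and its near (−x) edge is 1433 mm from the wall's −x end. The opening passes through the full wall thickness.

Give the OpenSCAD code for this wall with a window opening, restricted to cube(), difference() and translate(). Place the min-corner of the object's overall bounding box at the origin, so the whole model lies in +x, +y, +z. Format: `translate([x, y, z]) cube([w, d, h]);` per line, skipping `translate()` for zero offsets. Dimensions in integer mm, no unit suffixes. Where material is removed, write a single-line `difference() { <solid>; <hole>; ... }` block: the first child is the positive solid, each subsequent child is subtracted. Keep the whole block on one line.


difference() { cube([4692, 164, 2986]); translate([1433, 0, 881]) cube([864, 164, 622]); }


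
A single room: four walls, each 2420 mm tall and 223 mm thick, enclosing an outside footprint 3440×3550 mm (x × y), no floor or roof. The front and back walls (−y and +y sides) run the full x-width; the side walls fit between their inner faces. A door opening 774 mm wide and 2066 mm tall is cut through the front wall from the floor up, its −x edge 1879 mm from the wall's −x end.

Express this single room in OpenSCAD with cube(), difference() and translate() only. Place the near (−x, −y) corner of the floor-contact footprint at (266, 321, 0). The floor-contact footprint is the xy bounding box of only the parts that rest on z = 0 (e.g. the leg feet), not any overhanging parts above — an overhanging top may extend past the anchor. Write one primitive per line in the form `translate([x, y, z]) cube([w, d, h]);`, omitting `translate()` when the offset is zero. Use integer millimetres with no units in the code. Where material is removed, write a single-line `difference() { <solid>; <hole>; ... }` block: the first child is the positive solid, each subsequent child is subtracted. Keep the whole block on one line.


difference() { translate([266, 321, 0]) cube([3440, 223, 2420]); translate([2145, 321, 0]) cube([774, 223, 2066]); }
translate([266, 3648, 0]) cube([3440, 223, 2420]);
translate([266, 544, 0]) cube([223, 3104, 2420]);
translate([3483, 544, 0]) cube([223, 3104, 2420]);


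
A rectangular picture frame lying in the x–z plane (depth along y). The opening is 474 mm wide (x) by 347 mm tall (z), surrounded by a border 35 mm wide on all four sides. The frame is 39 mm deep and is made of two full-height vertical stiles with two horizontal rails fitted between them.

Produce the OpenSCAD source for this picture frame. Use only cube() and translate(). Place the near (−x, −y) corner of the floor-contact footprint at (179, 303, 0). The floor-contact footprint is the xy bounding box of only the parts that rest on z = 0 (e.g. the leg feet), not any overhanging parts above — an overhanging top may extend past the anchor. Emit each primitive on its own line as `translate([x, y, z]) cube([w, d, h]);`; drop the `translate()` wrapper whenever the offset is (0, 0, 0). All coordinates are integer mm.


translate([179, 303, 0]) cube([35, 39, 417]);
translate([688, 303, 0]) cube([35, 39, 417]);
translate([214, 303, 0]) cube([474, 39, 35]);
translate([214, 303, 382]) cube([474, 39, 35]);


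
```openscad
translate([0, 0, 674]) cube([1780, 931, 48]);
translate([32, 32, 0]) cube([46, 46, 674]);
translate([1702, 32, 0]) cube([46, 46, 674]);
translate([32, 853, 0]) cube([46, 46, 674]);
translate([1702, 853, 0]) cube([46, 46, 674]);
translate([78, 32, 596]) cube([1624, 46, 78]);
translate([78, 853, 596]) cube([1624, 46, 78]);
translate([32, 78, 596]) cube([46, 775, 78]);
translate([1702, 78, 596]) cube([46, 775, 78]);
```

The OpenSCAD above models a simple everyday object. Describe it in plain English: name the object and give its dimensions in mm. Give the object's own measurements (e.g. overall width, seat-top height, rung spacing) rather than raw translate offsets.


A table: top 1780 mm (x) × 931 mm (y), 48 mm thick, upper face at z = 722 mm, on four 46×46 mm square legs, each inset 32 mm from the nearest pair of top edges from z = 0 to the bottom of the top. Four apron rails, 46 mm thick and 78 mm tall, run between adjacent legs with their top edges flush with the underside of the top and their outer faces flush with the legs' outer faces.


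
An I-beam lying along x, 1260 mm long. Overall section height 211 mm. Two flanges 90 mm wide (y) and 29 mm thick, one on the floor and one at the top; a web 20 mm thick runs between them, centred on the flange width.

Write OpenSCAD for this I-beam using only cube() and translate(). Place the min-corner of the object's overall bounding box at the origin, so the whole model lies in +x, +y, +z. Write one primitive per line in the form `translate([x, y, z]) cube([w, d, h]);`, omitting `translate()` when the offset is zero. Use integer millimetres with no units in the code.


cube([1260, 90, 29]);
translate([0, 35, 29]) cube([1260, 20, 153]);
translate([0, 0, 182]) cube([1260, 90, 29]);


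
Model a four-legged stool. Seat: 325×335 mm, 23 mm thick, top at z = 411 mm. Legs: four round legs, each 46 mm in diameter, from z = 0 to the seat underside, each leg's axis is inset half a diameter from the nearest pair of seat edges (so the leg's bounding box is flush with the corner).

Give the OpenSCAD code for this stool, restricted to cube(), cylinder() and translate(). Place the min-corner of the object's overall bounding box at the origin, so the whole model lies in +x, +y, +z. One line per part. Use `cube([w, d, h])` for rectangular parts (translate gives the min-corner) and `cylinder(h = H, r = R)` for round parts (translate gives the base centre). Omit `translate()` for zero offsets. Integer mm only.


// leg_h = 411 - 23 = 388
translate([0, 0, 388]) cube([325, 335, 23]);
translate([23, 23, 0]) cylinder(h = 388, r = 23);
translate([302, 23, 0]) cylinder(h = 388, r = 23);
translate([23, 312, 0]) cylinder(h = 388, r = 23);
translate([302, 312, 0]) cylinder(h = 388, r = 23);


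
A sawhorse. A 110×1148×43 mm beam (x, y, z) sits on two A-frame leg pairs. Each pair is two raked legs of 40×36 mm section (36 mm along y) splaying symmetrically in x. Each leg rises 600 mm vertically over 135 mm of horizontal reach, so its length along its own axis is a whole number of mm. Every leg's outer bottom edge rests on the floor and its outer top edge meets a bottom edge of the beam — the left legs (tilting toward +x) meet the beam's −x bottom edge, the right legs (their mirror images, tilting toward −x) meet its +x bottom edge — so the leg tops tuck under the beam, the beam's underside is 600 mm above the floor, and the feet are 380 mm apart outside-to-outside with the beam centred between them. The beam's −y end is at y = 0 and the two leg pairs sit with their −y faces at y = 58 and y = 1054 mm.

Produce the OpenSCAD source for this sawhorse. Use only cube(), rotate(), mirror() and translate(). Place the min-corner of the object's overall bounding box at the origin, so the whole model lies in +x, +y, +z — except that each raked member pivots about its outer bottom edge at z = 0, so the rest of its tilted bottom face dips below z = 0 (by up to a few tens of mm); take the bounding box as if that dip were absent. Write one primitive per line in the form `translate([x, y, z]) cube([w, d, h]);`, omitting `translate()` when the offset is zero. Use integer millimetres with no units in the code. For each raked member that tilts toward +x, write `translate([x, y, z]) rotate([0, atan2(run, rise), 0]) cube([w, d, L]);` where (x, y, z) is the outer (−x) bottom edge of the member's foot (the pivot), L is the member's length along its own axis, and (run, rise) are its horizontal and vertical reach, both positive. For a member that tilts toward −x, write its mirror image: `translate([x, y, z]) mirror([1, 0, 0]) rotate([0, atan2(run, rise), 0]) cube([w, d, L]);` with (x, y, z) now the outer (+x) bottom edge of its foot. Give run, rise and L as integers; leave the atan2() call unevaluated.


// leg length = √(135² + 600²) = 615
// right-leg outer foot x = 2·135 + 110 = 380
// beam min-corner = (135, 0, 600)
translate([135, 0, 600]) cube([110, 1148, 43]);
translate([0, 58, 0]) rotate([0, atan2(135, 600), 0]) cube([40, 36, 615]);
translate([380, 58, 0]) mirror([1, 0, 0]) rotate([0, atan2(135, 600), 0]) cube([40, 36, 615]);
translate([0, 1054, 0]) rotate([0, atan2(135, 600), 0]) cube([40, 36, 615]);
translate([380, 1054, 0]) mirror([1, 0, 0]) rotate([0, atan2(135, 600), 0]) cube([40, 36, 615]);


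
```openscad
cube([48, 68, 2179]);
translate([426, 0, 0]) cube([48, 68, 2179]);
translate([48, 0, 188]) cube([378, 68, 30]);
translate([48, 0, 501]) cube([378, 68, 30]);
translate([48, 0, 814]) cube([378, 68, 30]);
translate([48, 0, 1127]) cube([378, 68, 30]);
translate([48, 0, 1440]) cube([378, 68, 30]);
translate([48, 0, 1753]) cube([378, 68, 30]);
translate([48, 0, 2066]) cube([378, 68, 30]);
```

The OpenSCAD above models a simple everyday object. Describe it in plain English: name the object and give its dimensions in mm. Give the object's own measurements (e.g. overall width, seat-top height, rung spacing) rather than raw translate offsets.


A straight ladder. Two 48×68 mm vertical rails, 2179 mm tall, stand 474 mm apart (outside-to-outside) with their front faces coplanar on the −y side. 7 rungs, each 68 mm deep and 30 mm tall, span between the inner faces of the rails, front faces flush with the rails. The lowest rung's underside is at z = 188 mm and rungs are spaced 313 mm apart (underside to underside).


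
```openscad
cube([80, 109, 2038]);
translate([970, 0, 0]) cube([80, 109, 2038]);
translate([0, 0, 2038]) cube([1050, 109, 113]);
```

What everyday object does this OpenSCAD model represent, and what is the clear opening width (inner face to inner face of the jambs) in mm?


A door frame. The clear opening width is 890 mm.

Two 2038 mm tall posts with a header on top — a door frame. The left jamb is 80 mm wide at x = 0; the right jamb starts at x = 970. The clear opening is 970 − 80 = 890 mm.


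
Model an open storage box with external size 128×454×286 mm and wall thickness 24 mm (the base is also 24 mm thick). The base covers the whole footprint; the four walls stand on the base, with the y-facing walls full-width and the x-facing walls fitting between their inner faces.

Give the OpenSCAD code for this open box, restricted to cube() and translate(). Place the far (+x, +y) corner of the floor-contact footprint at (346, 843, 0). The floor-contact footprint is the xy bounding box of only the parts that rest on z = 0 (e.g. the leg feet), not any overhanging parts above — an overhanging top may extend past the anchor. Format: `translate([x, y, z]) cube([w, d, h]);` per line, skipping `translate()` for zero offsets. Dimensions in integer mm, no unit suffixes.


translate([218, 389, 0]) cube([128, 454, 24]);
translate([218, 389, 24]) cube([128, 24, 262]);
translate([218, 819, 24]) cube([128, 24, 262]);
translate([218, 413, 24]) cube([24, 406, 262]);
translate([322, 413, 24]) cube([24, 406, 262]);


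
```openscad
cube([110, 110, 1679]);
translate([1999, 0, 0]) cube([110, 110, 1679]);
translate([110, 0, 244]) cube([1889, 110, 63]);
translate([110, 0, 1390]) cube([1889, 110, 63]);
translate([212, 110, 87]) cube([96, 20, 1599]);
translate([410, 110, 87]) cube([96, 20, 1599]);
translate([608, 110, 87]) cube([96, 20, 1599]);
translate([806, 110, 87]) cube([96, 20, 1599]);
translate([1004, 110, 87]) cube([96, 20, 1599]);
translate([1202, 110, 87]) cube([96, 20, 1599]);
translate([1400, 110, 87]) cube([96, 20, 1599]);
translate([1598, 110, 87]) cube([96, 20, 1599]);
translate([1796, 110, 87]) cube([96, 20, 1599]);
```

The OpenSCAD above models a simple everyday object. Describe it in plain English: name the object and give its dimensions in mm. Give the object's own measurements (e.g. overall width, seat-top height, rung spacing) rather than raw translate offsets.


A fence section. Two 110×110 mm posts, 1679 mm tall, stand on the floor with a clear span of 1889 mm between their inner faces. Two horizontal rails of 110×63 mm section span the gap between the posts with their undersides at z = 244 mm and z = 1390 mm, flush with the posts' −y face. 9 pickets, each 96 mm wide, 20 mm thick and 1599 mm tall, are fixed to the +y face of the rails with their bottoms at z = 87 mm, spaced across the span with a 102 mm gap after the −x post and between neighbouring pickets, with 107 mm left before the +x post.


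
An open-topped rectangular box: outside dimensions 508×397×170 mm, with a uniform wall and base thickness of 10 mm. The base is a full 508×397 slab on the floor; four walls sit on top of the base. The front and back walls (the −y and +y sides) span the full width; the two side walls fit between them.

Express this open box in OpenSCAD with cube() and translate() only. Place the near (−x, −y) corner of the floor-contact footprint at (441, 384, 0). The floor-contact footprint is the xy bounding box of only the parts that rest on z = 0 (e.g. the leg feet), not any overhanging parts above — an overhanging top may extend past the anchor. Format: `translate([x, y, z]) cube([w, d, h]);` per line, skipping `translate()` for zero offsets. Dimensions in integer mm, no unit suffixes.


translate([441, 384, 0]) cube([508, 397, 10]);
translate([441, 384, 10]) cube([508, 10, 160]);
translate([441, 771, 10]) cube([508, 10, 160]);
translate([441, 394, 10]) cube([10, 377, 160]);
translate([939, 394, 10]) cube([10, 377, 160]);


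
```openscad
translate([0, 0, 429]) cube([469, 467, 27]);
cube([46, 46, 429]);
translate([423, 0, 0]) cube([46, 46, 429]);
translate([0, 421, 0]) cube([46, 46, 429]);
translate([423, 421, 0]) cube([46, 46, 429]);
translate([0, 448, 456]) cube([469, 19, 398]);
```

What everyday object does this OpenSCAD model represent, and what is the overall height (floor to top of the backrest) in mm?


A chair. The overall height is 854 mm.

A slab on four corner posts with a tall panel at the back — a chair. The seat slab sits at z = 429 with thickness 27, and the 398 mm backrest starts at the seat top, so the overall height is 429 + 27 + 398 = 854 mm.


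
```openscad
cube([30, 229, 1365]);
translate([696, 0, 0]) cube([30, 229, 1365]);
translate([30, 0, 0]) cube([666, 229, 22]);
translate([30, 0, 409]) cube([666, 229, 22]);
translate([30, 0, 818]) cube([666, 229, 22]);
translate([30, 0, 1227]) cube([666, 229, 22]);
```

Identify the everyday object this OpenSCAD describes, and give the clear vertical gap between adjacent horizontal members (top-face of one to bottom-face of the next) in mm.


A bookshelf. The clear shelf gap is 387 mm.

Two tall side panels with 4 horizontal boards between them — a bookshelf. The first two shelf undersides are at z = 0 and z = 409; with shelf thickness 22, the clear gap is 409 − 0 − 22 = 387 mm.


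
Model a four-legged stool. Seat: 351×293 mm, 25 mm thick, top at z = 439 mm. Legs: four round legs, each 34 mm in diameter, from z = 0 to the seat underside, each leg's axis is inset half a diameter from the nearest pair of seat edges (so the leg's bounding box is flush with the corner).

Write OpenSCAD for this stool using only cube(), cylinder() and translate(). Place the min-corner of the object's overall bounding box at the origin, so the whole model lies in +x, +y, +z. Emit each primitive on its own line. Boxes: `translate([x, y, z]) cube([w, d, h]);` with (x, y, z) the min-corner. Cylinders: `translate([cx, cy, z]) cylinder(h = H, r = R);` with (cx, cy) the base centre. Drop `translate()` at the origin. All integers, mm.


translate([0, 0, 414]) cube([351, 293, 25]);
translate([17, 17, 0]) cylinder(h = 414, r = 17);
translate([334, 17, 0]) cylinder(h = 414, r = 17);
translate([17, 276, 0]) cylinder(h = 414, r = 17);
translate([334, 276, 0]) cylinder(h = 414, r = 17);


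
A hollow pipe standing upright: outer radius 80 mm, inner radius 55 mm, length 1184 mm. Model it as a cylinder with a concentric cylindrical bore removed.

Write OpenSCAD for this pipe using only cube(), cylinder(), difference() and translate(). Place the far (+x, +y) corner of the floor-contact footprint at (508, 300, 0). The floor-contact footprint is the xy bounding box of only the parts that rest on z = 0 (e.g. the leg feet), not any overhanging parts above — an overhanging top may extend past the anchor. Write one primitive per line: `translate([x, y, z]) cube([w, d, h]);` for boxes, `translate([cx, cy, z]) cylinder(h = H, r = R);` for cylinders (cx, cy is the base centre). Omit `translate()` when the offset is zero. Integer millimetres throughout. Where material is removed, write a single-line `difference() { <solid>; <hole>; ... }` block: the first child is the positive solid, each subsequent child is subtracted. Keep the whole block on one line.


difference() { translate([428, 220, 0]) cylinder(h = 1184, r = 80); translate([428, 220, 0]) cylinder(h = 1184, r = 55); }


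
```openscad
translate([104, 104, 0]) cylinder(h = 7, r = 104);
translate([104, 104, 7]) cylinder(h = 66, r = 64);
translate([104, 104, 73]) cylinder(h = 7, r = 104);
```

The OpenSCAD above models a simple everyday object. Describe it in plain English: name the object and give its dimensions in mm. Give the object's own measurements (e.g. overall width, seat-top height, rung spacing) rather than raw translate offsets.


A spool: two coaxial disc flanges of radius 104 mm and thickness 7 mm, joined by a core cylinder of radius 64 mm and height 66 mm. The lower flange rests on z = 0 and the three cylinders share a vertical axis.


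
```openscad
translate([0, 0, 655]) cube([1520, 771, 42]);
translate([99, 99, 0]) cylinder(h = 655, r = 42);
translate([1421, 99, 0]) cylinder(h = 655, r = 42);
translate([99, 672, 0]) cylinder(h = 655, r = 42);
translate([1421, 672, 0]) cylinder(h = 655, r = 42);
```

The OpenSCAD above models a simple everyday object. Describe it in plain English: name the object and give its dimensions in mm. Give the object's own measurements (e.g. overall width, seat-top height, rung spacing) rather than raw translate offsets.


A table: top 1520 mm (x) × 771 mm (y), 42 mm thick, upper face at z = 697 mm, on four round legs of 84 mm diameter, each leg's bounding box inset 57 mm from the nearest pair of top edges from z = 0 to the bottom of the top.


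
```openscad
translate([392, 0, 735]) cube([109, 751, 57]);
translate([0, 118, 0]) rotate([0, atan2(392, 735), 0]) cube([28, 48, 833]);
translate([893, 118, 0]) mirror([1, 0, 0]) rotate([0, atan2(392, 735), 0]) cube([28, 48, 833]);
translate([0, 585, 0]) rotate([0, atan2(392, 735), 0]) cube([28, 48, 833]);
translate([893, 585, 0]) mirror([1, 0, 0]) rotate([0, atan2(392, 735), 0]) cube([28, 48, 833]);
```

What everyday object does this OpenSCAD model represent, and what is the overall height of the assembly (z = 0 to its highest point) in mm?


A sawhorse. The overall height is 792 mm.

A beam across two mirrored pairs of raked legs — a sawhorse. The beam's underside is at z = 735 (matching the legs' vertical rise in atan2(392, 735)) and the beam is 57 mm tall, so its top is at 735 + 57 = 792 mm. The raked legs top out at the beam's underside, so that is the highest point.


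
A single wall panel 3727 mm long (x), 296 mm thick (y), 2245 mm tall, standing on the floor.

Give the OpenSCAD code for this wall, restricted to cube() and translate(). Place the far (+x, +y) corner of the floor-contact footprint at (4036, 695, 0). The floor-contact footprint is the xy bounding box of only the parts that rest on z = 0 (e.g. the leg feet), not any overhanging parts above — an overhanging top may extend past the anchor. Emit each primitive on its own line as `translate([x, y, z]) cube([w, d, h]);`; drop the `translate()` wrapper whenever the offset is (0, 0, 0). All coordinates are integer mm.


translate([309, 399, 0]) cube([3727, 296, 2245]);


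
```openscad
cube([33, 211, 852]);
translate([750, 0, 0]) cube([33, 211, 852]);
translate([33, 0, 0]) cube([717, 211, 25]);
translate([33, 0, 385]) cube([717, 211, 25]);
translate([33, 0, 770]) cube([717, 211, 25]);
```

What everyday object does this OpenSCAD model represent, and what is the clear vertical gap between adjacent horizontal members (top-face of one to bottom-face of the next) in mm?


A bookshelf. The clear shelf gap is 360 mm.

Two tall side panels with 3 horizontal boards between them — a bookshelf. The first two shelf undersides are at z = 0 and z = 385; with shelf thickness 25, the clear gap is 385 − 0 − 25 = 360 mm.


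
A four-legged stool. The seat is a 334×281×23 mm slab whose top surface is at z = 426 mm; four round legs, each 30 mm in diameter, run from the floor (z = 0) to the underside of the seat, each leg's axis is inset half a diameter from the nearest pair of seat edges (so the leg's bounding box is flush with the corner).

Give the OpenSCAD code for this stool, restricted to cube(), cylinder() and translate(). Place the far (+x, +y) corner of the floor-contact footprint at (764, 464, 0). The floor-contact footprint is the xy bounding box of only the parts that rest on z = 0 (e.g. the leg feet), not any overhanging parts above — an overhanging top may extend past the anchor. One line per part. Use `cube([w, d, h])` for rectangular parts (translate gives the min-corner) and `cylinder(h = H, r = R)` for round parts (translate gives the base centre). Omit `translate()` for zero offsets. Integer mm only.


translate([430, 183, 403]) cube([334, 281, 23]);
translate([445, 198, 0]) cylinder(h = 403, r = 15);
translate([749, 198, 0]) cylinder(h = 403, r = 15);
translate([445, 449, 0]) cylinder(h = 403, r = 15);
translate([749, 449, 0]) cylinder(h = 403, r = 15);


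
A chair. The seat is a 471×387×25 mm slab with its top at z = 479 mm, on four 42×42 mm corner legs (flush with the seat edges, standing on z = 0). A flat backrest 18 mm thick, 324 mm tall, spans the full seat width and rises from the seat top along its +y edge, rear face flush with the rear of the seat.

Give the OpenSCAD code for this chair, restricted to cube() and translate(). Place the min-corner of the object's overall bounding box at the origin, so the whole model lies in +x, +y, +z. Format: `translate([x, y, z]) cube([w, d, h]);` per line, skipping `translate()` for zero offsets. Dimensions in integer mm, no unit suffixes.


// leg_h = 479 - 25 = 454
translate([0, 0, 454]) cube([471, 387, 25]);
cube([42, 42, 454]);
translate([429, 0, 0]) cube([42, 42, 454]);
translate([0, 345, 0]) cube([42, 42, 454]);
translate([429, 345, 0]) cube([42, 42, 454]);
translate([0, 369, 479]) cube([471, 18, 324]);


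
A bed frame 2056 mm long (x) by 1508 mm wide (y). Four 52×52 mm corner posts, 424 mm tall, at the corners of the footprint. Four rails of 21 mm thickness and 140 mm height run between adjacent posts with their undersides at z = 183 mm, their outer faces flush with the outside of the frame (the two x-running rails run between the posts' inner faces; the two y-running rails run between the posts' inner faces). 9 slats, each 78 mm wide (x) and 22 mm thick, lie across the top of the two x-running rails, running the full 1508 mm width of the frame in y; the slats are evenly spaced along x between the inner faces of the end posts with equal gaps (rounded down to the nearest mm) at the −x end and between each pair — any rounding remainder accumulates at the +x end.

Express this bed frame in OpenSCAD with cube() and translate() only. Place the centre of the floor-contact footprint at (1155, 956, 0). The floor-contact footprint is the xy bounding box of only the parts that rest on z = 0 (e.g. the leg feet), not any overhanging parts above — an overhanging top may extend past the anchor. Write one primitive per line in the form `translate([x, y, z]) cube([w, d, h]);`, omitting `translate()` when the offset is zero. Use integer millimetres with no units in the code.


translate([127, 202, 0]) cube([52, 52, 424]);
translate([127, 1658, 0]) cube([52, 52, 424]);
translate([2131, 202, 0]) cube([52, 52, 424]);
translate([2131, 1658, 0]) cube([52, 52, 424]);
translate([179, 202, 183]) cube([1952, 21, 140]);
translate([179, 1689, 183]) cube([1952, 21, 140]);
translate([127, 254, 183]) cube([21, 1404, 140]);
translate([2162, 254, 183]) cube([21, 1404, 140]);
translate([304, 202, 323]) cube([78, 1508, 22]);
translate([507, 202, 323]) cube([78, 1508, 22]);
translate([710, 202, 323]) cube([78, 1508, 22]);
translate([913, 202, 323]) cube([78, 1508, 22]);
translate([1116, 202, 323]) cube([78, 1508, 22]);
translate([1319, 202, 323]) cube([78, 1508, 22]);
translate([1522, 202, 323]) cube([78, 1508, 22]);
translate([1725, 202, 323]) cube([78, 1508, 22]);
translate([1928, 202, 323]) cube([78, 1508, 22]);


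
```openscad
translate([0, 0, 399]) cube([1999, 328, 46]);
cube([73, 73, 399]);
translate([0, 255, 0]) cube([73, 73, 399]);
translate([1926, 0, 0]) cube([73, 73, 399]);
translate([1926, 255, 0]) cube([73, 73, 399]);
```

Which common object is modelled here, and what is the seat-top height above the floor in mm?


A bench. The seat-top height is 445 mm.

A long slab on four corner posts — a bench. The slab sits at z = 399 with thickness 46, so the top is 399 + 46 = 445 mm.


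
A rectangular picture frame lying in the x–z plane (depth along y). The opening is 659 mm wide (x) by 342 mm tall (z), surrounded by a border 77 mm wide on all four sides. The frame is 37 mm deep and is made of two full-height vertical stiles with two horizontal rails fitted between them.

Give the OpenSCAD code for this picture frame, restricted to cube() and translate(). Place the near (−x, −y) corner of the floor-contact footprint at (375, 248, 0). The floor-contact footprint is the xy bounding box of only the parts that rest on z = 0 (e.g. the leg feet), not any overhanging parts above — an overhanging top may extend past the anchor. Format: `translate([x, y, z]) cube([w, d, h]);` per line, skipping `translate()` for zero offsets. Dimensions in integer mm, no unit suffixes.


translate([375, 248, 0]) cube([77, 37, 496]);
translate([1111, 248, 0]) cube([77, 37, 496]);
translate([452, 248, 0]) cube([659, 37, 77]);
translate([452, 248, 419]) cube([659, 37, 77]);


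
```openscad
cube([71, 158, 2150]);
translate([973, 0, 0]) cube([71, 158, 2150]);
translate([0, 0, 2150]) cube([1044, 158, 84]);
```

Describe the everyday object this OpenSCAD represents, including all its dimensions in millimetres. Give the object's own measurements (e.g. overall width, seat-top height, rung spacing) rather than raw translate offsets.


A door frame. The clear opening is 902 mm wide and 2150 mm high. Two 71 mm wide jambs, 158 mm deep, stand either side of the opening from the floor to the top of the opening. A 84 mm thick head sits across the top of both jambs, spanning the full outside width of the frame.


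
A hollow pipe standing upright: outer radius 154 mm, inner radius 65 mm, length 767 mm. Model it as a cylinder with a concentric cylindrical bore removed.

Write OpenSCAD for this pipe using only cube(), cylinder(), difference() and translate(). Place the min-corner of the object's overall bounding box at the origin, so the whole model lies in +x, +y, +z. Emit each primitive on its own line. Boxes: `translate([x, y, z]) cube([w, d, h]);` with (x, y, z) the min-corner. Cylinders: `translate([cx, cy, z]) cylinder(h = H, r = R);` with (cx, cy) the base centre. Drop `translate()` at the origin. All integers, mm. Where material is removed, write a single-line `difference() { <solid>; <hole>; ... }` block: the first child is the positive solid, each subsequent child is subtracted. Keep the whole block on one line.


difference() { translate([154, 154, 0]) cylinder(h = 767, r = 154); translate([154, 154, 0]) cylinder(h = 767, r = 65); }


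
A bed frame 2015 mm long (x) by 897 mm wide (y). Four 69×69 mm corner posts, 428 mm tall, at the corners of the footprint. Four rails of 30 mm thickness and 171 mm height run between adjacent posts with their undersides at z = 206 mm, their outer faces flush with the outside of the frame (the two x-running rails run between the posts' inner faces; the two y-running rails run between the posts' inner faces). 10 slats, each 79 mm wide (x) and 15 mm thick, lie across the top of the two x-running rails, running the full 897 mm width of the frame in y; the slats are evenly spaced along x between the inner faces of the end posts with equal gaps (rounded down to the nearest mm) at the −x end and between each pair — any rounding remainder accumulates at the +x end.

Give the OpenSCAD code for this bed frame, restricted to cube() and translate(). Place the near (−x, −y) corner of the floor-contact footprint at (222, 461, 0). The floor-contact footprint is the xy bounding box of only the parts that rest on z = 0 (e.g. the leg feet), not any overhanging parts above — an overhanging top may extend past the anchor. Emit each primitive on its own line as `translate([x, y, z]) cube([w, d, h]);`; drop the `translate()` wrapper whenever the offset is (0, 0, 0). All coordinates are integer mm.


// slat z = rail_z + rail_h = 206 + 171 = 377
// slat gap = ⌊(1877 − 10·79) / 11⌋ = 98
translate([222, 461, 0]) cube([69, 69, 428]);
translate([222, 1289, 0]) cube([69, 69, 428]);
translate([2168, 461, 0]) cube([69, 69, 428]);
translate([2168, 1289, 0]) cube([69, 69, 428]);
translate([291, 461, 206]) cube([1877, 30, 171]);
translate([291, 1328, 206]) cube([1877, 30, 171]);
translate([222, 530, 206]) cube([30, 759, 171]);
translate([2207, 530, 206]) cube([30, 759, 171]);
translate([389, 461, 377]) cube([79, 897, 15]);
translate([566, 461, 377]) cube([79, 897, 15]);
translate([743, 461, 377]) cube([79, 897, 15]);
translate([920, 461, 377]) cube([79, 897, 15]);
translate([1097, 461, 377]) cube([79, 897, 15]);
translate([1274, 461, 377]) cube([79, 897, 15]);
translate([1451, 461, 377]) cube([79, 897, 15]);
translate([1628, 461, 377]) cube([79, 897, 15]);
translate([1805, 461, 377]) cube([79, 897, 15]);
translate([1982, 461, 377]) cube([79, 897, 15]);


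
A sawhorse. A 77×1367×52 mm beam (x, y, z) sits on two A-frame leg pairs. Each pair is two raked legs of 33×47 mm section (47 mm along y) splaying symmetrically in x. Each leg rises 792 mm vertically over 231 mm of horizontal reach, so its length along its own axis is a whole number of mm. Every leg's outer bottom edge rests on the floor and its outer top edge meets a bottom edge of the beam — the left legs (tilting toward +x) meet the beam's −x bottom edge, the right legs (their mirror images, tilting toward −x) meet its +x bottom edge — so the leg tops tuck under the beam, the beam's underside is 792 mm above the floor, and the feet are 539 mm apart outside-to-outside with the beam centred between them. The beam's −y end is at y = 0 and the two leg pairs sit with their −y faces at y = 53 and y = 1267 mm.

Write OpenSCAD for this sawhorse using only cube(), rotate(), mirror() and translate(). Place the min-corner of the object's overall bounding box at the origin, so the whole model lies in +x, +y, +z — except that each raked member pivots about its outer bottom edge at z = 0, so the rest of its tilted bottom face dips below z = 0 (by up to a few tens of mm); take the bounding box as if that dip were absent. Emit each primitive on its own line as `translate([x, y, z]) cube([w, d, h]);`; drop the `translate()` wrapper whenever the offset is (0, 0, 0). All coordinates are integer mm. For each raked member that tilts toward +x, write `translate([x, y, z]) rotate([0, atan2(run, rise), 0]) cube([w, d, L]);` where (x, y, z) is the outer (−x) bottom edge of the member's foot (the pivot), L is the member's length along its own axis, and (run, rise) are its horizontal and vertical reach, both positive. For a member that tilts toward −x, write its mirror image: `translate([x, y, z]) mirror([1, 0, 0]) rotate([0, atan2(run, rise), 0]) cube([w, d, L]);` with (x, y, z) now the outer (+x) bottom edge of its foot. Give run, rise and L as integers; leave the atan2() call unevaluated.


translate([231, 0, 792]) cube([77, 1367, 52]);
translate([0, 53, 0]) rotate([0, atan2(231, 792), 0]) cube([33, 47, 825]);
translate([539, 53, 0]) mirror([1, 0, 0]) rotate([0, atan2(231, 792), 0]) cube([33, 47, 825]);
translate([0, 1267, 0]) rotate([0, atan2(231, 792), 0]) cube([33, 47, 825]);
translate([539, 1267, 0]) mirror([1, 0, 0]) rotate([0, atan2(231, 792), 0]) cube([33, 47, 825]);


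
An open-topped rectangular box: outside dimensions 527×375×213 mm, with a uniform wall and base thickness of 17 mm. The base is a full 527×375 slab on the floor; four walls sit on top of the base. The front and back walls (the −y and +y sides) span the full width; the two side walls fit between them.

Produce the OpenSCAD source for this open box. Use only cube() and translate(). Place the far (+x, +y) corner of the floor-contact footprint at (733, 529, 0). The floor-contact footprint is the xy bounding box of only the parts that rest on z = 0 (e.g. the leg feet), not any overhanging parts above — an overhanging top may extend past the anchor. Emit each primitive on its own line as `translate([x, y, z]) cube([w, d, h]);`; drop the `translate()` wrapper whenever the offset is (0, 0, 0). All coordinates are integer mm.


translate([206, 154, 0]) cube([527, 375, 17]);
translate([206, 154, 17]) cube([527, 17, 196]);
translate([206, 512, 17]) cube([527, 17, 196]);
translate([206, 171, 17]) cube([17, 341, 196]);
translate([716, 171, 17]) cube([17, 341, 196]);


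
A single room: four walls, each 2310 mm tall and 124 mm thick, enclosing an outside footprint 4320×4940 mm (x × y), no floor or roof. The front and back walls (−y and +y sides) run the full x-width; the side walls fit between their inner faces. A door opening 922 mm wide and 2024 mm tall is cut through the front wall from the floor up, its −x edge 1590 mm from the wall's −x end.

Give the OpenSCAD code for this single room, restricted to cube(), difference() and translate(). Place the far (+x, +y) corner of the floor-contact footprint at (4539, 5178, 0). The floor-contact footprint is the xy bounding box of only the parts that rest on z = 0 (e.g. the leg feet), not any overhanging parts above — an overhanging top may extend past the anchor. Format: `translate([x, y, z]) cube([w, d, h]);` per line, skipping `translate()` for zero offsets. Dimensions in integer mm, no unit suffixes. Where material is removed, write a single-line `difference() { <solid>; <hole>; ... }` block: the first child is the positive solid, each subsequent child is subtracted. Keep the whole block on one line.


difference() { translate([219, 238, 0]) cube([4320, 124, 2310]); translate([1809, 238, 0]) cube([922, 124, 2024]); }
translate([219, 5054, 0]) cube([4320, 124, 2310]);
translate([219, 362, 0]) cube([124, 4692, 2310]);
translate([4415, 362, 0]) cube([124, 4692, 2310]);


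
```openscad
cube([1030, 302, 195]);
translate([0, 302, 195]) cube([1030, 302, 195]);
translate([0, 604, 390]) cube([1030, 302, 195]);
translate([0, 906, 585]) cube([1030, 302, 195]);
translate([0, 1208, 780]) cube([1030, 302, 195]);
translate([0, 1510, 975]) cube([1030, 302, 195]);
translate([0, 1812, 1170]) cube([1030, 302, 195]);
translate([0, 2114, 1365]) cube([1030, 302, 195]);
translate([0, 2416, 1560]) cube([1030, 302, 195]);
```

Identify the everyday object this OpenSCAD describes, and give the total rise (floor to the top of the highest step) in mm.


A staircase. The total rise is 1755 mm.

9 identical blocks, each offset up and back from the previous — a staircase. Each step is 195 mm tall and there are 9 of them, so the total rise is 9 × 195 = 1755 mm.


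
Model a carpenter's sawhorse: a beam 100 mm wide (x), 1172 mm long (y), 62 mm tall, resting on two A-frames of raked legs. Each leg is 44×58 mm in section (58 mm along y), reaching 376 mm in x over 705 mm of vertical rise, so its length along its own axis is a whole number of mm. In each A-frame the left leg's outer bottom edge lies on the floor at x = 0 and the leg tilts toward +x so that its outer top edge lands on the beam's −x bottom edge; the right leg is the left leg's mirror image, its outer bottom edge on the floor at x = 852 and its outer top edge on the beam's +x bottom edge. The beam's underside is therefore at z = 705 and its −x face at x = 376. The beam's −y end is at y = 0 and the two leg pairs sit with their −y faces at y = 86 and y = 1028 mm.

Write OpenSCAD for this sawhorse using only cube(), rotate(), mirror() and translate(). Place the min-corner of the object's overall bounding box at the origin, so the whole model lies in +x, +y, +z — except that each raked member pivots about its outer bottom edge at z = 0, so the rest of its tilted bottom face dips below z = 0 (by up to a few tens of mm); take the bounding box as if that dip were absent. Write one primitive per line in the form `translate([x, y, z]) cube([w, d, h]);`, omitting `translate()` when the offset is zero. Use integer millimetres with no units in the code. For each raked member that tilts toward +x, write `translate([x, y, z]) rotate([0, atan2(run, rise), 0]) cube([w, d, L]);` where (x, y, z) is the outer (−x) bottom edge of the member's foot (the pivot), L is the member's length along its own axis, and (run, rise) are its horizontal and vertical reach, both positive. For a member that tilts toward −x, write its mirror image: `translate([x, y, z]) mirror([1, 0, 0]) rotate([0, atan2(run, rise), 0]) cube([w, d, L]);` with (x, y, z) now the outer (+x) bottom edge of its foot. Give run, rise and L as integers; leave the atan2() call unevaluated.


translate([376, 0, 705]) cube([100, 1172, 62]);
translate([0, 86, 0]) rotate([0, atan2(376, 705), 0]) cube([44, 58, 799]);
translate([852, 86, 0]) mirror([1, 0, 0]) rotate([0, atan2(376, 705), 0]) cube([44, 58, 799]);
translate([0, 1028, 0]) rotate([0, atan2(376, 705), 0]) cube([44, 58, 799]);
translate([852, 1028, 0]) mirror([1, 0, 0]) rotate([0, atan2(376, 705), 0]) cube([44, 58, 799]);
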